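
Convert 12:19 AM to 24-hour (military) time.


00:19

Input: 12:19 AM
12 AM → 00 (midnight)


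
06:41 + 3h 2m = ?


09:43

Start: 401 minutes from midnight
Add: 182 minutes
Total: 583 minutes
Hours: 583 ÷ 60 = 9 remainder 43


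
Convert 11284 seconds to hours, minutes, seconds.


Hours: 11284 ÷ 3600 = 3 remainder 484
Minutes: 484 ÷ 60 = 8 remainder 4
Seconds: 4

3h 8m 4s


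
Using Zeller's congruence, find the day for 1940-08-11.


Sunday

Zeller's congruence:
q=11, m=8, k=40, j=19
h = (11 + ⌊13×9/5⌋ + 40 + ⌊40/4⌋ + ⌊19/4⌋ - 2×19) mod 7
= (11 + 23 + 40 + 10 + 4 - 38) mod 7
= 50 mod 7 = 1
h=1 → Sunday


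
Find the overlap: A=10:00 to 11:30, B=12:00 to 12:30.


0 minutes

Meeting A: 600-690 (in minutes from midnight)
Meeting B: 720-750
Overlap start = max(600, 720) = 720
Overlap end = min(690, 750) = 690
Overlap = max(0, 690 - 720) = 0 min


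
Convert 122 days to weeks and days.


Weeks: 122 ÷ 7 = 17 remainder 3

17 weeks 3 days


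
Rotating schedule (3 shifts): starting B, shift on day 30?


Shifts: A, B, C
Start: B (index 1)
Day 30: (1 + 30 - 1) mod 3
= 30 mod 3
= 0
Index 0 → shift A

Shift A


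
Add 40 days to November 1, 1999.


December 11, 1999

Start: November 1, 1999
Add 40 days
November 1 → December 1: 30 - 1 + 1 = 30 days (40 - 30 = 10 left)
December 1 + 10 = December 11, 1999


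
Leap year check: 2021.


No

Rules: divisible by 4 AND (not by 100 OR by 400)
2021 ÷ 4 = 505 remainder 1 → not divisible by 4
Not divisible by 4 → not a leap year


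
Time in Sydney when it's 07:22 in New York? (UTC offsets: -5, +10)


22:22

Time difference = UTC+10 - UTC-5 = +15 hours
New hour = (7 + 15) mod 24
= 22 mod 24 = 22
Minutes unchanged → 22:22


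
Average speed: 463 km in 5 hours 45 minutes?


Distance: 463 km
Time: 5h 45m = 345 min = 345/60 = 23/4 hours
Speed = 463 ÷ (23/4) = 463 × 4 / 23 = 1852/23 ≈ 80.5 km/h

80.5 km/h


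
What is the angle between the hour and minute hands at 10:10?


Hour hand = 10×30 + 10×0.5 = 305.0°
Minute hand = 10×6 = 60°
Difference = |305.0 - 60| = 245.0°
Since > 180°: 360 - 245.0 = 115.0°

115.0°


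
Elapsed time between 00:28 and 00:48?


0h 20m

End time in minutes: 0×60 + 48 = 48
Start time in minutes: 0×60 + 28 = 28
Difference = 48 - 28 = 20 minutes
= 0 hours 20 minutes


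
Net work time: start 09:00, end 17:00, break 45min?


Total time = (17×60+0) - (9×60+0)
= 1020 - 540 = 480 min
Minus break: 480 - 45 = 435 min
= 7h 15m

7h 15m (435 minutes)


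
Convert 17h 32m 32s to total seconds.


Hours: 17 × 3600 = 61200
Minutes: 32 × 60 = 1920
Seconds: 32
Total = 61200 + 1920 + 32 = 63152

63152 seconds


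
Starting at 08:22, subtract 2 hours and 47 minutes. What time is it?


Start: 502 minutes from midnight
Subtract: 167 minutes
Remaining: 502 - 167 = 335
Hours: 5, Minutes: 35

05:35


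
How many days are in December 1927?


31 days

Month: December (month 12)
December has 31 days


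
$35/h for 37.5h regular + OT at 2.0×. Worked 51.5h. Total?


$2292.50

Regular: 37.5h × $35 = $1312.50
Overtime: 51.5 - 37.5 = 14.0h
OT pay: 14.0h × $35 × 2.0 = $980.00
Total = $1312.50 + $980.00 = $2292.50


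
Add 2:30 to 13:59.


Start: 839 minutes from midnight
Add: 150 minutes
Total: 989 minutes
Hours: 989 ÷ 60 = 16 remainder 29

16:29


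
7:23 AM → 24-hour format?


Input: 7:23 AM
AM hour stays: 7

07:23


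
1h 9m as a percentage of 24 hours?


Total minutes: 1×60 + 9 = 69
Day = 24×60 = 1440 minutes
Fraction = 69/1440 ≈ 0.0479
As a percentage: 69/1440 × 100 ≈ 4.79%

0.0479 (4.79%)


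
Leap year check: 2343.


Rules: divisible by 4 AND (not by 100 OR by 400)
2343 ÷ 4 = 585 remainder 3 → not divisible by 4
Not divisible by 4 → not a leap year

No


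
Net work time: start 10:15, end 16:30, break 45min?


Total time = (16×60+30) - (10×60+15)
= 990 - 615 = 375 min
Minus break: 375 - 45 = 330 min
= 5h 30m

5h 30m (330 minutes)


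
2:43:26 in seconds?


9806 seconds

Hours: 2 × 3600 = 7200
Minutes: 43 × 60 = 2580
Seconds: 26
Total = 7200 + 2580 + 26 = 9806


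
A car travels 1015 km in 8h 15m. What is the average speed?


Distance: 1015 km
Time: 8h 15m = 495 min = 495/60 = 33/4 hours
Speed = 1015 ÷ (33/4) = 1015 × 4 / 33 = 4060/33 ≈ 123.0 km/h

123.0 km/h


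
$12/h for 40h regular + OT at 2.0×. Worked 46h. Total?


$624.00

Regular: 40h × $12 = $480.00
Overtime: 46 - 40 = 6h
OT pay: 6h × $12 × 2.0 = $144.00
Total = $480.00 + $144.00 = $624.00


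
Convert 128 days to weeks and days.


18 weeks 2 days

Weeks: 128 ÷ 7 = 18 remainder 2


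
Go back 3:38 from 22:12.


18:34

Start: 1332 minutes from midnight
Subtract: 218 minutes
Remaining: 1332 - 218 = 1114
Hours: 18, Minutes: 34


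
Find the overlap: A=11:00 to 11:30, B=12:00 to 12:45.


0 minutes

Meeting A: 660-690 (in minutes from midnight)
Meeting B: 720-765
Overlap start = max(660, 720) = 720
Overlap end = min(690, 765) = 690
Overlap = max(0, 690 - 720) = 0 min


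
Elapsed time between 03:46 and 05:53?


End time in minutes: 5×60 + 53 = 353
Start time in minutes: 3×60 + 46 = 226
Difference = 353 - 226 = 127 minutes
= 2 hours 7 minutes

2h 7m


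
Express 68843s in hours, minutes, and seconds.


Hours: 68843 ÷ 3600 = 19 remainder 443
Minutes: 443 ÷ 60 = 7 remainder 23
Seconds: 23

19h 7m 23s


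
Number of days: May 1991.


Month: May (month 5)
May has 31 days

31 days


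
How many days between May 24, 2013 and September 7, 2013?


106 days

From May 24, 2013 to September 7, 2013
Rest of May 2013: 31 - 24 = 7
Full months: June 30, July 31, August 31
Days into September 2013: 7
Total = 7 + 30 + 31 + 31 + 7 = 106 days


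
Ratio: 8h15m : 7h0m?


Duration 1: 495 minutes
Duration 2: 420 minutes
Ratio = 495:420
GCD = 15
Simplified = 33:28
As a decimal: 33/28 ≈ 1.18

33:28 (1.18)


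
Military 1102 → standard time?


Hour: 11
11 < 12 → AM

11:02 AM


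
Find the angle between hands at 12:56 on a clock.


52.0°

Hour hand (12 ≡ 0 on the dial): 0×30 + 56×0.5 = 28.0°
Minute hand = 56×6 = 336°
Difference = |28.0 - 336| = 308.0°
Since > 180°: 360 - 308.0 = 52.0°


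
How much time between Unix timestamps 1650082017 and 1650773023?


Difference = 1650773023 - 1650082017 = 691006 seconds
In hours: 691006 / 3600 ≈ 191.9
In days: 691006 / 86400 ≈ 8.00

691006 seconds (191.9 hours / 8.00 days)


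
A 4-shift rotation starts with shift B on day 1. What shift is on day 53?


Shifts: A, B, C, D
Start: B (index 1)
Day 53: (1 + 53 - 1) mod 4
= 53 mod 4
= 1
Index 1 → shift B

Shift B


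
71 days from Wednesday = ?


Start: Wednesday (index 2)
(2 + 71) mod 7
= 73 mod 7
= 3
Index 3 → Thursday

Thursday


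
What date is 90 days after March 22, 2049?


Start: March 22, 2049
Add 90 days
March 22 → April 1: 31 - 22 + 1 = 10 days (90 - 10 = 80 left)
April 1 → May 1: 30 - 1 + 1 = 30 days (80 - 30 = 50 left)
May 1 → June 1: 31 - 1 + 1 = 31 days (50 - 31 = 19 left)
June 1 + 19 = June 20, 2049

June 20, 2049


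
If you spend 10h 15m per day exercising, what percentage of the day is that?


42.7%

Time: 615 minutes
Day: 1440 minutes
Percentage = (615/1440) × 100 ≈ 42.7%


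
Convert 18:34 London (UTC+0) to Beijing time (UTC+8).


02:34 (next day)

Time difference = UTC+8 - UTC+0 = +8 hours
New hour = (18 + 8) mod 24
= 26 mod 24 = 2
Minutes unchanged → 02:34; 26 ≥ 24 → next day


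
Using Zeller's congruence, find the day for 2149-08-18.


Monday

Zeller's congruence:
q=18, m=8, k=49, j=21
h = (18 + ⌊13×9/5⌋ + 49 + ⌊49/4⌋ + ⌊21/4⌋ - 2×21) mod 7
= (18 + 23 + 49 + 12 + 5 - 42) mod 7
= 65 mod 7 = 2
h=2 → Monday


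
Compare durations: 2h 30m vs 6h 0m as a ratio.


Duration 1: 150 minutes
Duration 2: 360 minutes
Ratio = 150:360
GCD = 30
Simplified = 5:12
As a decimal: 5/12 ≈ 0.42

5:12 (0.42)


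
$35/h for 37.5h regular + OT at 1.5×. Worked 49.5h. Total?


$1942.50

Regular: 37.5h × $35 = $1312.50
Overtime: 49.5 - 37.5 = 12.0h
OT pay: 12.0h × $35 × 1.5 = $630.00
Total = $1312.50 + $630.00 = $1942.50


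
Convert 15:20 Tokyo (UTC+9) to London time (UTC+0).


06:20

Time difference = UTC+0 - UTC+9 = -9 hours
New hour = (15 -9) mod 24
= 6 mod 24 = 6
Minutes unchanged → 06:20


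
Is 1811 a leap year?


No

Rules: divisible by 4 AND (not by 100 OR by 400)
1811 ÷ 4 = 452 remainder 3 → not divisible by 4
Not divisible by 4 → not a leap year


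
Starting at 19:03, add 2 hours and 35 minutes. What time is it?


Start: 1143 minutes from midnight
Add: 155 minutes
Total: 1298 minutes
Hours: 1298 ÷ 60 = 21 remainder 38

21:38


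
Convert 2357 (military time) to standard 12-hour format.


Hour: 23
23 - 12 = 11 → PM

11:57 PM


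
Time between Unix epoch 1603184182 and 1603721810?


Difference = 1603721810 - 1603184182 = 537628 seconds
In hours: 537628 / 3600 ≈ 149.3
In days: 537628 / 86400 ≈ 6.22

537628 seconds (149.3 hours / 6.22 days)


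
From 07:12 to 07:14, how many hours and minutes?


0h 2m

End time in minutes: 7×60 + 14 = 434
Start time in minutes: 7×60 + 12 = 432
Difference = 434 - 432 = 2 minutes
= 0 hours 2 minutes


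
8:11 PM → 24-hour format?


20:11

Input: 8:11 PM
PM: 8 + 12 = 20


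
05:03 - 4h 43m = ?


Start: 303 minutes from midnight
Subtract: 283 minutes
Remaining: 303 - 283 = 20
Hours: 0, Minutes: 20

00:20


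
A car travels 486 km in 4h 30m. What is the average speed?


108.0 km/h

Distance: 486 km
Time: 4h 30m = 270 min = 270/60 = 9/2 hours
Speed = 486 ÷ (9/2) = 486 × 2 / 9 = 972/9 = 108.0 km/h


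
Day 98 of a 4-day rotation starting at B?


Shift C

Shifts: A, B, C, D
Start: B (index 1)
Day 98: (1 + 98 - 1) mod 4
= 98 mod 4
= 2
Index 2 → shift C


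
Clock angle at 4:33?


61.5°

Hour hand = 4×30 + 33×0.5 = 136.5°
Minute hand = 33×6 = 198°
Difference = |136.5 - 198| = 61.5°


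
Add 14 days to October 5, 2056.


October 19, 2056

Start: October 5, 2056
Add 14 days
October 5 + 14 = October 19, 2056


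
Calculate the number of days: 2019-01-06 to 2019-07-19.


194 days

From January 6, 2019 to July 19, 2019
Rest of January 2019: 31 - 6 = 25
Full months: February 2019 28, March 31, April 30, May 31, June 30
Days into July 2019: 19
Total = 25 + 28 + 31 + 30 + 31 + 30 + 19 = 194 days


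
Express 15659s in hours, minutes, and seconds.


4h 20m 59s

Hours: 15659 ÷ 3600 = 4 remainder 1259
Minutes: 1259 ÷ 60 = 20 remainder 59
Seconds: 59


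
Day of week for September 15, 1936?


Zeller's congruence:
q=15, m=9, k=36, j=19
h = (15 + ⌊13×10/5⌋ + 36 + ⌊36/4⌋ + ⌊19/4⌋ - 2×19) mod 7
= (15 + 26 + 36 + 9 + 4 - 38) mod 7
= 52 mod 7 = 3
h=3 → Tuesday

Tuesday


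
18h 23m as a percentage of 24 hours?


Total minutes: 18×60 + 23 = 1103
Day = 24×60 = 1440 minutes
Fraction = 1103/1440 ≈ 0.7660
As a percentage: 1103/1440 × 100 ≈ 76.60%

0.7660 (76.60%)


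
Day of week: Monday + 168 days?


Monday

Start: Monday (index 0)
(0 + 168) mod 7
= 168 mod 7
= 0
Index 0 → Monday


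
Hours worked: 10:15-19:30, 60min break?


Total time = (19×60+30) - (10×60+15)
= 1170 - 615 = 555 min
Minus break: 555 - 60 = 495 min
= 8h 15m

8h 15m (495 minutes)


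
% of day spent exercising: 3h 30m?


14.6%

Time: 210 minutes
Day: 1440 minutes
Percentage = (210/1440) × 100 ≈ 14.6%


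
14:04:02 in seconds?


Hours: 14 × 3600 = 50400
Minutes: 4 × 60 = 240
Seconds: 2
Total = 50400 + 240 + 2 = 50642

50642 seconds


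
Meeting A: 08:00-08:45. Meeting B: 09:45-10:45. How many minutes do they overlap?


Meeting A: 480-525 (in minutes from midnight)
Meeting B: 585-645
Overlap start = max(480, 585) = 585
Overlap end = min(525, 645) = 525
Overlap = max(0, 525 - 585) = 0 min

0 minutes


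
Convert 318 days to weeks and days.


45 weeks 3 days

Weeks: 318 ÷ 7 = 45 remainder 3


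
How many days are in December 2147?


31 days

Month: December (month 12)
December has 31 days


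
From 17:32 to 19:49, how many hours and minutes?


2h 17m

End time in minutes: 19×60 + 49 = 1189
Start time in minutes: 17×60 + 32 = 1052
Difference = 1189 - 1052 = 137 minutes
= 2 hours 17 minutes


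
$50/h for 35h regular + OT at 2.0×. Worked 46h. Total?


$2850.00

Regular: 35h × $50 = $1750.00
Overtime: 46 - 35 = 11h
OT pay: 11h × $50 × 2.0 = $1100.00
Total = $1750.00 + $1100.00 = $2850.00


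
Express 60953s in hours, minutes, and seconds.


Hours: 60953 ÷ 3600 = 16 remainder 3353
Minutes: 3353 ÷ 60 = 55 remainder 53
Seconds: 53

16h 55m 53s


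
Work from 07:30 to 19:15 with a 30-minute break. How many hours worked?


11h 15m (675 minutes)

Total time = (19×60+15) - (7×60+30)
= 1155 - 450 = 705 min
Minus break: 705 - 30 = 675 min
= 11h 15m


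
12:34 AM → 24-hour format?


00:34

Input: 12:34 AM
12 AM → 00 (midnight)


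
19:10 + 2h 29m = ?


21:39

Start: 1150 minutes from midnight
Add: 149 minutes
Total: 1299 minutes
Hours: 1299 ÷ 60 = 21 remainder 39


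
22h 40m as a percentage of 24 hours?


Total minutes: 22×60 + 40 = 1360
Day = 24×60 = 1440 minutes
Fraction = 1360/1440 ≈ 0.9444
As a percentage: 1360/1440 × 100 ≈ 94.44%

0.9444 (94.44%)


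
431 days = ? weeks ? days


61 weeks 4 days

Weeks: 431 ÷ 7 = 61 remainder 4


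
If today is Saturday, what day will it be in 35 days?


Saturday

Start: Saturday (index 5)
(5 + 35) mod 7
= 40 mod 7
= 5
Index 5 → Saturday


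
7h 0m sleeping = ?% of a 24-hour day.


29.2%

Time: 420 minutes
Day: 1440 minutes
Percentage = (420/1440) × 100 ≈ 29.2%


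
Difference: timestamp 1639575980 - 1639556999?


18981 seconds (5.3 hours / 0.22 days)

Difference = 1639575980 - 1639556999 = 18981 seconds
In hours: 18981 / 3600 ≈ 5.3
In days: 18981 / 86400 ≈ 0.22


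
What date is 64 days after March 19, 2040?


Start: March 19, 2040
Add 64 days
March 19 → April 1: 31 - 19 + 1 = 13 days (64 - 13 = 51 left)
April 1 → May 1: 30 - 1 + 1 = 30 days (51 - 30 = 21 left)
May 1 + 21 = May 22, 2040

May 22, 2040


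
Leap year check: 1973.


No

Rules: divisible by 4 AND (not by 100 OR by 400)
1973 ÷ 4 = 493 remainder 1 → not divisible by 4
Not divisible by 4 → not a leap year


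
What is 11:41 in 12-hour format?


11:41 AM

Hour: 11
11 < 12 → AM


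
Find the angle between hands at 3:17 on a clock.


3.5°

Hour hand = 3×30 + 17×0.5 = 98.5°
Minute hand = 17×6 = 102°
Difference = |98.5 - 102| = 3.5°


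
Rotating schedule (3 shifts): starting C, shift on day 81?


Shifts: A, B, C
Start: C (index 2)
Day 81: (2 + 81 - 1) mod 3
= 82 mod 3
= 1
Index 1 → shift B

Shift B


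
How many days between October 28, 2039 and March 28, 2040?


152 days

From October 28, 2039 to March 28, 2040
Rest of October 2039: 31 - 28 = 3
Full months: November 30, December 31, January 31, February 2040 29
Days into March 2040: 28
Total = 3 + 30 + 31 + 31 + 29 + 28 = 152 days


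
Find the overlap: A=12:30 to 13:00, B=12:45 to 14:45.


Meeting A: 750-780 (in minutes from midnight)
Meeting B: 765-885
Overlap start = max(750, 765) = 765
Overlap end = min(780, 885) = 780
Overlap = max(0, 780 - 765) = 15 min

15 minutes


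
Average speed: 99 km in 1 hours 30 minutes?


66.0 km/h

Distance: 99 km
Time: 1h 30m = 90 min = 90/60 = 3/2 hours
Speed = 99 ÷ (3/2) = 99 × 2 / 3 = 198/3 = 66.0 km/h


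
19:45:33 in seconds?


Hours: 19 × 3600 = 68400
Minutes: 45 × 60 = 2700
Seconds: 33
Total = 68400 + 2700 + 33 = 71133

71133 seconds


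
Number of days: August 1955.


31 days

Month: August (month 8)
August has 31 days


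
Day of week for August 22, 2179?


Sunday

Zeller's congruence:
q=22, m=8, k=79, j=21
h = (22 + ⌊13×9/5⌋ + 79 + ⌊79/4⌋ + ⌊21/4⌋ - 2×21) mod 7
= (22 + 23 + 79 + 19 + 5 - 42) mod 7
= 106 mod 7 = 1
h=1 → Sunday


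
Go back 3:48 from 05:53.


Start: 353 minutes from midnight
Subtract: 228 minutes
Remaining: 353 - 228 = 125
Hours: 2, Minutes: 5

02:05


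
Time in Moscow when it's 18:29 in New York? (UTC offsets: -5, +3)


02:29 (next day)

Time difference = UTC+3 - UTC-5 = +8 hours
New hour = (18 + 8) mod 24
= 26 mod 24 = 2
Minutes unchanged → 02:29; 26 ≥ 24 → next day


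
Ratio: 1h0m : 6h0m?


Duration 1: 60 minutes
Duration 2: 360 minutes
Ratio = 60:360
GCD = 60
Simplified = 1:6
As a decimal: 1/6 ≈ 0.17

1:6 (0.17)


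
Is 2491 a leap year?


No

Rules: divisible by 4 AND (not by 100 OR by 400)
2491 ÷ 4 = 622 remainder 3 → not divisible by 4
Not divisible by 4 → not a leap year


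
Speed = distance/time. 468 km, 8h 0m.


Distance: 468 km
Time: 8 hours
Speed = 468 / 8 = 58.5 km/h

58.5 km/h


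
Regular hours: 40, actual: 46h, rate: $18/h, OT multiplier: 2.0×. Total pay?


$936.00

Regular: 40h × $18 = $720.00
Overtime: 46 - 40 = 6h
OT pay: 6h × $18 × 2.0 = $216.00
Total = $720.00 + $216.00 = $936.00


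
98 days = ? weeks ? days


14 weeks 0 days

Weeks: 98 ÷ 7 = 14 remainder 0


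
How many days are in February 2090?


Month: February (month 2)
February: 28 or 29 (leap year)
2090 leap year? No

28 days


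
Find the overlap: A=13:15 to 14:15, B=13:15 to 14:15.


60 minutes

Meeting A: 795-855 (in minutes from midnight)
Meeting B: 795-855
Overlap start = max(795, 795) = 795
Overlap end = min(855, 855) = 855
Overlap = max(0, 855 - 795) = 60 min


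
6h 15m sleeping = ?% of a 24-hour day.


Time: 375 minutes
Day: 1440 minutes
Percentage = (375/1440) × 100 ≈ 26.0%

26.0%


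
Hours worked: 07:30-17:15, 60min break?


8h 45m (525 minutes)

Total time = (17×60+15) - (7×60+30)
= 1035 - 450 = 585 min
Minus break: 585 - 60 = 525 min
= 8h 45m


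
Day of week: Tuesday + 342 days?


Start: Tuesday (index 1)
(1 + 342) mod 7
= 343 mod 7
= 0
Index 0 → Monday

Monday


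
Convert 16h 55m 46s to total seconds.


Hours: 16 × 3600 = 57600
Minutes: 55 × 60 = 3300
Seconds: 46
Total = 57600 + 3300 + 46 = 60946

60946 seconds


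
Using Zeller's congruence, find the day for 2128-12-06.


Monday

Zeller's congruence:
q=6, m=12, k=28, j=21
h = (6 + ⌊13×13/5⌋ + 28 + ⌊28/4⌋ + ⌊21/4⌋ - 2×21) mod 7
= (6 + 33 + 28 + 7 + 5 - 42) mod 7
= 37 mod 7 = 2
h=2 → Monday


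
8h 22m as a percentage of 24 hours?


Total minutes: 8×60 + 22 = 502
Day = 24×60 = 1440 minutes
Fraction = 502/1440 ≈ 0.3486
As a percentage: 502/1440 × 100 ≈ 34.86%

0.3486 (34.86%)


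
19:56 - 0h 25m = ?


Start: 1196 minutes from midnight
Subtract: 25 minutes
Remaining: 1196 - 25 = 1171
Hours: 19, Minutes: 31

19:31


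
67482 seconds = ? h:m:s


18h 44m 42s

Hours: 67482 ÷ 3600 = 18 remainder 2682
Minutes: 2682 ÷ 60 = 44 remainder 42
Seconds: 42


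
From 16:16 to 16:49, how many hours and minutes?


End time in minutes: 16×60 + 49 = 1009
Start time in minutes: 16×60 + 16 = 976
Difference = 1009 - 976 = 33 minutes
= 0 hours 33 minutes

0h 33m


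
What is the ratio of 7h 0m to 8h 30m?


Duration 1: 420 minutes
Duration 2: 510 minutes
Ratio = 420:510
GCD = 30
Simplified = 14:17
As a decimal: 14/17 ≈ 0.82

14:17 (0.82)


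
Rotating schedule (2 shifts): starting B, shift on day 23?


Shift B

Shifts: A, B
Start: B (index 1)
Day 23: (1 + 23 - 1) mod 2
= 23 mod 2
= 1
Index 1 → shift B


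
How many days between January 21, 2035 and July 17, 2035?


From January 21, 2035 to July 17, 2035
Rest of January 2035: 31 - 21 = 10
Full months: February 2035 28, March 31, April 30, May 31, June 30
Days into July 2035: 17
Total = 10 + 28 + 31 + 30 + 31 + 30 + 17 = 177 days

177 days


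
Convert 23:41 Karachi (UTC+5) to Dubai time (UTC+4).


Time difference = UTC+4 - UTC+5 = -1 hours
New hour = (23 -1) mod 24
= 22 mod 24 = 22
Minutes unchanged → 22:41

22:41


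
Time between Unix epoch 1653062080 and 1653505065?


Difference = 1653505065 - 1653062080 = 442985 seconds
In hours: 442985 / 3600 ≈ 123.1
In days: 442985 / 86400 ≈ 5.13

442985 seconds (123.1 hours / 5.13 days)


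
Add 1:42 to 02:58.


Start: 178 minutes from midnight
Add: 102 minutes
Total: 280 minutes
Hours: 280 ÷ 60 = 4 remainder 40

04:40


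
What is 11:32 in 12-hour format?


11:32 AM

Hour: 11
11 < 12 → AM


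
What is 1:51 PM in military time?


13:51

Input: 1:51 PM
PM: 1 + 12 = 13


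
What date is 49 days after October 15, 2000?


Start: October 15, 2000
Add 49 days
October 15 → November 1: 31 - 15 + 1 = 17 days (49 - 17 = 32 left)
November 1 → December 1: 30 - 1 + 1 = 30 days (32 - 30 = 2 left)
December 1 + 2 = December 3, 2000

December 3, 2000


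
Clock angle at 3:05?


Hour hand = 3×30 + 5×0.5 = 92.5°
Minute hand = 5×6 = 30°
Difference = |92.5 - 30| = 62.5°

62.5°


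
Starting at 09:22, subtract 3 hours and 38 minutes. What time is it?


Start: 562 minutes from midnight
Subtract: 218 minutes
Remaining: 562 - 218 = 344
Hours: 5, Minutes: 44

05:44


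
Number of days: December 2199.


Month: December (month 12)
December has 31 days

31 days


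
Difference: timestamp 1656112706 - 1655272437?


840269 seconds (233.4 hours / 9.73 days)

Difference = 1656112706 - 1655272437 = 840269 seconds
In hours: 840269 / 3600 ≈ 233.4
In days: 840269 / 86400 ≈ 9.73


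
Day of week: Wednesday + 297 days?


Saturday

Start: Wednesday (index 2)
(2 + 297) mod 7
= 299 mod 7
= 5
Index 5 → Saturday


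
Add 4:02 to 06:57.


10:59

Start: 417 minutes from midnight
Add: 242 minutes
Total: 659 minutes
Hours: 659 ÷ 60 = 10 remainder 59


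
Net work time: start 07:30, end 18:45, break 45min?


10h 30m (630 minutes)

Total time = (18×60+45) - (7×60+30)
= 1125 - 450 = 675 min
Minus break: 675 - 45 = 630 min
= 10h 30m


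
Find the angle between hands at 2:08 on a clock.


Hour hand = 2×30 + 8×0.5 = 64.0°
Minute hand = 8×6 = 48°
Difference = |64.0 - 48| = 16.0°

16.0°


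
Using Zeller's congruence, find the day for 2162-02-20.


Zeller's congruence:
q=20, m=14, k=61, j=21
h = (20 + ⌊13×15/5⌋ + 61 + ⌊61/4⌋ + ⌊21/4⌋ - 2×21) mod 7
= (20 + 39 + 61 + 15 + 5 - 42) mod 7
= 98 mod 7 = 0
h=0 → Saturday

Saturday


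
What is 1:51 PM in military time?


13:51

Input: 1:51 PM
PM: 1 + 12 = 13


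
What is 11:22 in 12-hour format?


Hour: 11
11 < 12 → AM

11:22 AM


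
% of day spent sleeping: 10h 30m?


Time: 630 minutes
Day: 1440 minutes
Percentage = (630/1440) × 100 ≈ 43.8%

43.8%


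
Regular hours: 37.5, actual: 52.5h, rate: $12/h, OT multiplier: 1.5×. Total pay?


Regular: 37.5h × $12 = $450.00
Overtime: 52.5 - 37.5 = 15.0h
OT pay: 15.0h × $12 × 1.5 = $270.00
Total = $450.00 + $270.00 = $720.00

$720.00


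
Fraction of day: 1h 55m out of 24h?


0.0799 (7.99%)

Total minutes: 1×60 + 55 = 115
Day = 24×60 = 1440 minutes
Fraction = 115/1440 ≈ 0.0799
As a percentage: 115/1440 × 100 ≈ 7.99%


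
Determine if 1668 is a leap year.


Rules: divisible by 4 AND (not by 100 OR by 400)
1668 ÷ 4 = 417 exactly → divisible by 4
1668 ÷ 100 = 16 remainder 68 → not divisible by 100
Divisible by 4 but not by 100 → leap year

Yes


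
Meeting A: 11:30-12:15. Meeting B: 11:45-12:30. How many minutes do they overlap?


Meeting A: 690-735 (in minutes from midnight)
Meeting B: 705-750
Overlap start = max(690, 705) = 705
Overlap end = min(735, 750) = 735
Overlap = max(0, 735 - 705) = 30 min

30 minutes


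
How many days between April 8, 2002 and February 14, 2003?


312 days

From April 8, 2002 to February 14, 2003
Rest of April 2002: 30 - 8 = 22
Full months: May 31, June 30, July 31, August 31, September 30, October 31, November 30, December 31, January 31
Days into February 2003: 14
Total = 22 + 31 + 30 + 31 + 31 + 30 + 31 + 30 + 31 + 31 + 14 = 312 days


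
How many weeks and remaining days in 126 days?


Weeks: 126 ÷ 7 = 18 remainder 0

18 weeks 0 days


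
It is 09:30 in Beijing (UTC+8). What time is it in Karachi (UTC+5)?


Time difference = UTC+5 - UTC+8 = -3 hours
New hour = (9 -3) mod 24
= 6 mod 24 = 6
Minutes unchanged → 06:30

06:30


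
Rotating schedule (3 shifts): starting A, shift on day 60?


Shifts: A, B, C
Start: A (index 0)
Day 60: (0 + 60 - 1) mod 3
= 59 mod 3
= 2
Index 2 → shift C

Shift C


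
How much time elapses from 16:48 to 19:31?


2h 43m

End time in minutes: 19×60 + 31 = 1171
Start time in minutes: 16×60 + 48 = 1008
Difference = 1171 - 1008 = 163 minutes
= 2 hours 43 minutes


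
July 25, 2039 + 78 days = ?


October 11, 2039

Start: July 25, 2039
Add 78 days
July 25 → August 1: 31 - 25 + 1 = 7 days (78 - 7 = 71 left)
August 1 → September 1: 31 - 1 + 1 = 31 days (71 - 31 = 40 left)
September 1 → October 1: 30 - 1 + 1 = 30 days (40 - 30 = 10 left)
October 1 + 10 = October 11, 2039


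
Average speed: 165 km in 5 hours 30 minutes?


Distance: 165 km
Time: 5h 30m = 330 min = 330/60 = 11/2 hours
Speed = 165 ÷ (11/2) = 165 × 2 / 11 = 330/11 = 30.0 km/h

30.0 km/h


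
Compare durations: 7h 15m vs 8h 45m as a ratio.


Duration 1: 435 minutes
Duration 2: 525 minutes
Ratio = 435:525
GCD = 15
Simplified = 29:35
As a decimal: 29/35 ≈ 0.83

29:35 (0.83)


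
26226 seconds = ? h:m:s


7h 17m 6s

Hours: 26226 ÷ 3600 = 7 remainder 1026
Minutes: 1026 ÷ 60 = 17 remainder 6
Seconds: 6


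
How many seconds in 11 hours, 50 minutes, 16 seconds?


Hours: 11 × 3600 = 39600
Minutes: 50 × 60 = 3000
Seconds: 16
Total = 39600 + 3000 + 16 = 42616

42616 seconds


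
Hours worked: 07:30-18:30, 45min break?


Total time = (18×60+30) - (7×60+30)
= 1110 - 450 = 660 min
Minus break: 660 - 45 = 615 min
= 10h 15m

10h 15m (615 minutes)


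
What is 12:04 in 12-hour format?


12:04 PM

Hour: 12
12 → 12 PM (noon)


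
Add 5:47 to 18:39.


00:26 (next day)

Start: 1119 minutes from midnight
Add: 347 minutes
Total: 1466 minutes
Hours: 1466 ÷ 60 = 24 remainder 26
24 ≥ 24 → 24 - 24 = 0 (next day)


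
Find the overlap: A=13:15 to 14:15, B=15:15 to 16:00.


0 minutes

Meeting A: 795-855 (in minutes from midnight)
Meeting B: 915-960
Overlap start = max(795, 915) = 915
Overlap end = min(855, 960) = 855
Overlap = max(0, 855 - 915) = 0 min


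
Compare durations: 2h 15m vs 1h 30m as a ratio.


3:2 (1.50)

Duration 1: 135 minutes
Duration 2: 90 minutes
Ratio = 135:90
GCD = 45
Simplified = 3:2
As a decimal: 3/2 = 1.50


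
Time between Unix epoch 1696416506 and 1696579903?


Difference = 1696579903 - 1696416506 = 163397 seconds
In hours: 163397 / 3600 ≈ 45.4
In days: 163397 / 86400 ≈ 1.89

163397 seconds (45.4 hours / 1.89 days)


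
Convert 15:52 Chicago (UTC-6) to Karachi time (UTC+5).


Time difference = UTC+5 - UTC-6 = +11 hours
New hour = (15 + 11) mod 24
= 26 mod 24 = 2
Minutes unchanged → 02:52; 26 ≥ 24 → next day

02:52 (next day)


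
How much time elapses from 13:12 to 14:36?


1h 24m

End time in minutes: 14×60 + 36 = 876
Start time in minutes: 13×60 + 12 = 792
Difference = 876 - 792 = 84 minutes
= 1 hours 24 minutes


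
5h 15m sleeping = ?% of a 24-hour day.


Time: 315 minutes
Day: 1440 minutes
Percentage = (315/1440) × 100 ≈ 21.9%

21.9%


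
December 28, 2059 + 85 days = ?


Start: December 28, 2059
Add 85 days
December 28 → January 1: 31 - 28 + 1 = 4 days (85 - 4 = 81 left)
January 1 → February 1: 31 - 1 + 1 = 31 days (81 - 31 = 50 left)
February 1 → March 1: 29 - 1 + 1 = 29 days (50 - 29 = 21 left)
March 1 + 21 = March 22, 2060

March 22, 2060


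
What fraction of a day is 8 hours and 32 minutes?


Total minutes: 8×60 + 32 = 512
Day = 24×60 = 1440 minutes
Fraction = 512/1440 ≈ 0.3556
As a percentage: 512/1440 × 100 ≈ 35.56%

0.3556 (35.56%)


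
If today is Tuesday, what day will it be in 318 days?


Start: Tuesday (index 1)
(1 + 318) mod 7
= 319 mod 7
= 4
Index 4 → Friday

Friday


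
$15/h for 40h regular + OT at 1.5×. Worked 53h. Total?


$892.50

Regular: 40h × $15 = $600.00
Overtime: 53 - 40 = 13h
OT pay: 13h × $15 × 1.5 = $292.50
Total = $600.00 + $292.50 = $892.50


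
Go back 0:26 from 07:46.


07:20

Start: 466 minutes from midnight
Subtract: 26 minutes
Remaining: 466 - 26 = 440
Hours: 7, Minutes: 20


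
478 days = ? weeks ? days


68 weeks 2 days

Weeks: 478 ÷ 7 = 68 remainder 2


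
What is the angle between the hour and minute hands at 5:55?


Hour hand = 5×30 + 55×0.5 = 177.5°
Minute hand = 55×6 = 330°
Difference = |177.5 - 330| = 152.5°

152.5°


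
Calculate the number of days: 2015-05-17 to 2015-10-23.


159 days

From May 17, 2015 to October 23, 2015
Rest of May 2015: 31 - 17 = 14
Full months: June 30, July 31, August 31, September 30
Days into October 2015: 23
Total = 14 + 30 + 31 + 31 + 30 + 23 = 159 days


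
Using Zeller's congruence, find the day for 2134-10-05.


Tuesday

Zeller's congruence:
q=5, m=10, k=34, j=21
h = (5 + ⌊13×11/5⌋ + 34 + ⌊34/4⌋ + ⌊21/4⌋ - 2×21) mod 7
= (5 + 28 + 34 + 8 + 5 - 42) mod 7
= 38 mod 7 = 3
h=3 → Tuesday


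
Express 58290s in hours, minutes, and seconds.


Hours: 58290 ÷ 3600 = 16 remainder 690
Minutes: 690 ÷ 60 = 11 remainder 30
Seconds: 30

16h 11m 30s


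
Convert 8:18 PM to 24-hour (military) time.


20:18

Input: 8:18 PM
PM: 8 + 12 = 20


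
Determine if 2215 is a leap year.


No

Rules: divisible by 4 AND (not by 100 OR by 400)
2215 ÷ 4 = 553 remainder 3 → not divisible by 4
Not divisible by 4 → not a leap year


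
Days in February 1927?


28 days

Month: February (month 2)
February: 28 or 29 (leap year)
1927 leap year? No


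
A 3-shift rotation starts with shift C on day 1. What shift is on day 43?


Shifts: A, B, C
Start: C (index 2)
Day 43: (2 + 43 - 1) mod 3
= 44 mod 3
= 2
Index 2 → shift C

Shift C


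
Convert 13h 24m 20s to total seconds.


48260 seconds

Hours: 13 × 3600 = 46800
Minutes: 24 × 60 = 1440
Seconds: 20
Total = 46800 + 1440 + 20 = 48260


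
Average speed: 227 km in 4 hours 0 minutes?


56.8 km/h

Distance: 227 km
Time: 4 hours
Speed = 227 / 4 ≈ 56.8 km/h


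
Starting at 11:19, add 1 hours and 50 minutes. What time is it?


Start: 679 minutes from midnight
Add: 110 minutes
Total: 789 minutes
Hours: 789 ÷ 60 = 13 remainder 9

13:09


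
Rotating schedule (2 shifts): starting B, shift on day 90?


Shift A

Shifts: A, B
Start: B (index 1)
Day 90: (1 + 90 - 1) mod 2
= 90 mod 2
= 0
Index 0 → shift A


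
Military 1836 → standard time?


6:36 PM

Hour: 18
18 - 12 = 6 → PM


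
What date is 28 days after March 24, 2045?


Start: March 24, 2045
Add 28 days
March 24 → April 1: 31 - 24 + 1 = 8 days (28 - 8 = 20 left)
April 1 + 20 = April 21, 2045

April 21, 2045


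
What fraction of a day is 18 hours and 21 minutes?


0.7646 (76.46%)

Total minutes: 18×60 + 21 = 1101
Day = 24×60 = 1440 minutes
Fraction = 1101/1440 ≈ 0.7646
As a percentage: 1101/1440 × 100 ≈ 76.46%


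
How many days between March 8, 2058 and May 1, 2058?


From March 8, 2058 to May 1, 2058
Rest of March 2058: 31 - 8 = 23
Full months: April 30
Days into May 2058: 1
Total = 23 + 30 + 1 = 54 days

54 days


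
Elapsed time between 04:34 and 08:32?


3h 58m

End time in minutes: 8×60 + 32 = 512
Start time in minutes: 4×60 + 34 = 274
Difference = 512 - 274 = 238 minutes
= 3 hours 58 minutes


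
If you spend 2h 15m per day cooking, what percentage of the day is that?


9.4%

Time: 135 minutes
Day: 1440 minutes
Percentage = (135/1440) × 100 ≈ 9.4%


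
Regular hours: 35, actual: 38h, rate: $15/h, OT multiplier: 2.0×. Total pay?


$615.00

Regular: 35h × $15 = $525.00
Overtime: 38 - 35 = 3h
OT pay: 3h × $15 × 2.0 = $90.00
Total = $525.00 + $90.00 = $615.00


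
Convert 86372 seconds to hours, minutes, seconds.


23h 59m 32s

Hours: 86372 ÷ 3600 = 23 remainder 3572
Minutes: 3572 ÷ 60 = 59 remainder 32
Seconds: 32


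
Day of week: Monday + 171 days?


Start: Monday (index 0)
(0 + 171) mod 7
= 171 mod 7
= 3
Index 3 → Thursday

Thursday


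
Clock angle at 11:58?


11.0°

Hour hand = 11×30 + 58×0.5 = 359.0°
Minute hand = 58×6 = 348°
Difference = |359.0 - 348| = 11.0°


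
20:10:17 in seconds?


Hours: 20 × 3600 = 72000
Minutes: 10 × 60 = 600
Seconds: 17
Total = 72000 + 600 + 17 = 72617

72617 seconds


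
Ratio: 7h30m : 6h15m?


Duration 1: 450 minutes
Duration 2: 375 minutes
Ratio = 450:375
GCD = 75
Simplified = 6:5
As a decimal: 6/5 = 1.20

6:5 (1.20)


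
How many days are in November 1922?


30 days

Month: November (month 11)
November has 30 days


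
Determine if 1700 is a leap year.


Rules: divisible by 4 AND (not by 100 OR by 400)
1700 ÷ 4 = 425 exactly → divisible by 4
1700 ÷ 100 = 17 exactly → divisible by 100
1700 ÷ 400 = 4 remainder 100 → not divisible by 400
Divisible by 100 but not by 400 → not a leap year

No


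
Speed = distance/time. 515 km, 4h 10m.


Distance: 515 km
Time: 4h 10m = 250 min = 250/60 = 25/6 hours
Speed = 515 ÷ (25/6) = 515 × 6 / 25 = 3090/25 = 123.6 km/h

123.6 km/h


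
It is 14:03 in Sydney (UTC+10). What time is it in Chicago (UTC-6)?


22:03 (previous day)

Time difference = UTC-6 - UTC+10 = -16 hours
New hour = (14 -16) mod 24
= -2 mod 24 = 22
Minutes unchanged → 22:03; -2 < 0 → previous day


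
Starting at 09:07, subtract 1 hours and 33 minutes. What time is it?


07:34

Start: 547 minutes from midnight
Subtract: 93 minutes
Remaining: 547 - 93 = 454
Hours: 7, Minutes: 34


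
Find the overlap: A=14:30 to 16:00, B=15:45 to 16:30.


Meeting A: 870-960 (in minutes from midnight)
Meeting B: 945-990
Overlap start = max(870, 945) = 945
Overlap end = min(960, 990) = 960
Overlap = max(0, 960 - 945) = 15 min

15 minutes


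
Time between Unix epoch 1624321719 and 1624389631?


Difference = 1624389631 - 1624321719 = 67912 seconds
In hours: 67912 / 3600 ≈ 18.9
In days: 67912 / 86400 ≈ 0.79

67912 seconds (18.9 hours / 0.79 days)


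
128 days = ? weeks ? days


Weeks: 128 ÷ 7 = 18 remainder 2

18 weeks 2 days


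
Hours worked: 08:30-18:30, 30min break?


Total time = (18×60+30) - (8×60+30)
= 1110 - 510 = 600 min
Minus break: 600 - 30 = 570 min
= 9h 30m

9h 30m (570 minutes)


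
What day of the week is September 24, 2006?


Zeller's congruence:
q=24, m=9, k=6, j=20
h = (24 + ⌊13×10/5⌋ + 6 + ⌊6/4⌋ + ⌊20/4⌋ - 2×20) mod 7
= (24 + 26 + 6 + 1 + 5 - 40) mod 7
= 22 mod 7 = 1
h=1 → Sunday

Sunday


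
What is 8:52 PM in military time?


Input: 8:52 PM
PM: 8 + 12 = 20

20:52


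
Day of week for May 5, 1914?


Tuesday

Zeller's congruence:
q=5, m=5, k=14, j=19
h = (5 + ⌊13×6/5⌋ + 14 + ⌊14/4⌋ + ⌊19/4⌋ - 2×19) mod 7
= (5 + 15 + 14 + 3 + 4 - 38) mod 7
= 3 mod 7 = 3
h=3 → Tuesday


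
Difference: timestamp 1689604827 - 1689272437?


332390 seconds (92.3 hours / 3.85 days)

Difference = 1689604827 - 1689272437 = 332390 seconds
In hours: 332390 / 3600 ≈ 92.3
In days: 332390 / 86400 ≈ 3.85


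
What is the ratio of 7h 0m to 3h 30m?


Duration 1: 420 minutes
Duration 2: 210 minutes
Ratio = 420:210
GCD = 210
Simplified = 2:1
As a decimal: 2/1 = 2.00

2:1 (2.00)


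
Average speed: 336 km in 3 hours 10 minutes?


Distance: 336 km
Time: 3h 10m = 190 min = 190/60 = 19/6 hours
Speed = 336 ÷ (19/6) = 336 × 6 / 19 = 2016/19 ≈ 106.1 km/h

106.1 km/h


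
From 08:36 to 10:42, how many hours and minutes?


2h 6m

End time in minutes: 10×60 + 42 = 642
Start time in minutes: 8×60 + 36 = 516
Difference = 642 - 516 = 126 minutes
= 2 hours 6 minutes


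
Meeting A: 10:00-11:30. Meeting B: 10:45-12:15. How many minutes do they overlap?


Meeting A: 600-690 (in minutes from midnight)
Meeting B: 645-735
Overlap start = max(600, 645) = 645
Overlap end = min(690, 735) = 690
Overlap = max(0, 690 - 645) = 45 min

45 minutes


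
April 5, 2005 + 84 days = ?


June 28, 2005

Start: April 5, 2005
Add 84 days
April 5 → May 1: 30 - 5 + 1 = 26 days (84 - 26 = 58 left)
May 1 → June 1: 31 - 1 + 1 = 31 days (58 - 31 = 27 left)
June 1 + 27 = June 28, 2005


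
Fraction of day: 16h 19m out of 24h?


Total minutes: 16×60 + 19 = 979
Day = 24×60 = 1440 minutes
Fraction = 979/1440 ≈ 0.6799
As a percentage: 979/1440 × 100 ≈ 67.99%

0.6799 (67.99%)


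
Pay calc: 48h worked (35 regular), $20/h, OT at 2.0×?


$1220.00

Regular: 35h × $20 = $700.00
Overtime: 48 - 35 = 13h
OT pay: 13h × $20 × 2.0 = $520.00
Total = $700.00 + $520.00 = $1220.00


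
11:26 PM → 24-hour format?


23:26

Input: 11:26 PM
PM: 11 + 12 = 23


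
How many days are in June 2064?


Month: June (month 6)
June has 30 days

30 days


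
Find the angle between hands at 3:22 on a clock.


31.0°

Hour hand = 3×30 + 22×0.5 = 101.0°
Minute hand = 22×6 = 132°
Difference = |101.0 - 132| = 31.0°


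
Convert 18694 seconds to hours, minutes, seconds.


5h 11m 34s

Hours: 18694 ÷ 3600 = 5 remainder 694
Minutes: 694 ÷ 60 = 11 remainder 34
Seconds: 34


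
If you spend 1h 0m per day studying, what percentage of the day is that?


Time: 60 minutes
Day: 1440 minutes
Percentage = (60/1440) × 100 ≈ 4.2%

4.2%


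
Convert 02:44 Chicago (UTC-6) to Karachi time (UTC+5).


13:44

Time difference = UTC+5 - UTC-6 = +11 hours
New hour = (2 + 11) mod 24
= 13 mod 24 = 13
Minutes unchanged → 13:44


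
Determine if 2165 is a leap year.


No

Rules: divisible by 4 AND (not by 100 OR by 400)
2165 ÷ 4 = 541 remainder 1 → not divisible by 4
Not divisible by 4 → not a leap year


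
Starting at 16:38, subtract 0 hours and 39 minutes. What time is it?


Start: 998 minutes from midnight
Subtract: 39 minutes
Remaining: 998 - 39 = 959
Hours: 15, Minutes: 59

15:59


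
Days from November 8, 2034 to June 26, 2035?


From November 8, 2034 to June 26, 2035
Rest of November 2034: 30 - 8 = 22
Full months: December 31, January 31, February 2035 28, March 31, April 30, May 31
Days into June 2035: 26
Total = 22 + 31 + 31 + 28 + 31 + 30 + 31 + 26 = 230 days

230 days


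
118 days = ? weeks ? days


Weeks: 118 ÷ 7 = 16 remainder 6

16 weeks 6 days


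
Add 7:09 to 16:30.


Start: 990 minutes from midnight
Add: 429 minutes
Total: 1419 minutes
Hours: 1419 ÷ 60 = 23 remainder 39

23:39


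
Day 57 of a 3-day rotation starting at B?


Shifts: A, B, C
Start: B (index 1)
Day 57: (1 + 57 - 1) mod 3
= 57 mod 3
= 0
Index 0 → shift A

Shift A


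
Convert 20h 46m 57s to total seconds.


74817 seconds

Hours: 20 × 3600 = 72000
Minutes: 46 × 60 = 2760
Seconds: 57
Total = 72000 + 2760 + 57 = 74817


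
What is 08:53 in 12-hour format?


8:53 AM

Hour: 8
8 < 12 → AM


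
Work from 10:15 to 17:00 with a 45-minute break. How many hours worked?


6h 0m (360 minutes)

Total time = (17×60+0) - (10×60+15)
= 1020 - 615 = 405 min
Minus break: 405 - 45 = 360 min
= 6h 0m


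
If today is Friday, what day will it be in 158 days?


Start: Friday (index 4)
(4 + 158) mod 7
= 162 mod 7
= 1
Index 1 → Tuesday

Tuesday


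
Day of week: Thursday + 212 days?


Start: Thursday (index 3)
(3 + 212) mod 7
= 215 mod 7
= 5
Index 5 → Saturday

Saturday


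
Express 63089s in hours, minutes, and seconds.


17h 31m 29s

Hours: 63089 ÷ 3600 = 17 remainder 1889
Minutes: 1889 ÷ 60 = 31 remainder 29
Seconds: 29
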